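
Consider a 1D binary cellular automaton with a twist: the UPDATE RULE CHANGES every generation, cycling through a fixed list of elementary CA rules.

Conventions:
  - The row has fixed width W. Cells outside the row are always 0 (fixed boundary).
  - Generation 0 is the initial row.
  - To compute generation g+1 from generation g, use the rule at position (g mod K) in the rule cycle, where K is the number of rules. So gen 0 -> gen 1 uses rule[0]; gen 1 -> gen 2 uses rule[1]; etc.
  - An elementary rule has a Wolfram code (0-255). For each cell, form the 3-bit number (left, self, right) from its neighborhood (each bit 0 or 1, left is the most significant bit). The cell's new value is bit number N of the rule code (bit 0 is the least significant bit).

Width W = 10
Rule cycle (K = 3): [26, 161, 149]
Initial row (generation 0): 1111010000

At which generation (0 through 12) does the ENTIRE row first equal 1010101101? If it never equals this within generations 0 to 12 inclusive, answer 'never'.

Answer: never

Derivation:
Gen 0: 1111010000
Gen 1 (rule 26): 1000001000
Gen 2 (rule 161): 0011100011
Gen 3 (rule 149): 1001011000
Gen 4 (rule 26): 0110010100
Gen 5 (rule 161): 0000001001
Gen 6 (rule 149): 1111101101
Gen 7 (rule 26): 1000001000
Gen 8 (rule 161): 0011100011
Gen 9 (rule 149): 1001011000
Gen 10 (rule 26): 0110010100
Gen 11 (rule 161): 0000001001
Gen 12 (rule 149): 1111101101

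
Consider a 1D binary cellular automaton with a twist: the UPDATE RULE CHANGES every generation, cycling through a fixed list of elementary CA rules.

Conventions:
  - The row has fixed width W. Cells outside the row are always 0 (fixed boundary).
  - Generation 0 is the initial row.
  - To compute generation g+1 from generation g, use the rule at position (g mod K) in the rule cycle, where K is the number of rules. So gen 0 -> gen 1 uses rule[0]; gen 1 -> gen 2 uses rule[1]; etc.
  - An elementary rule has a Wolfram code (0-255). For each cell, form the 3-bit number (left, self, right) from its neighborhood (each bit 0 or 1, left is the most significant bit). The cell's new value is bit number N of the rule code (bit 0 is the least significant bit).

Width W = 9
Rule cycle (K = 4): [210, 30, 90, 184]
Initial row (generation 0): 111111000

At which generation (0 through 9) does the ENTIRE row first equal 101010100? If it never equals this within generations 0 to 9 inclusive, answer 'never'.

Answer: 9

Derivation:
Gen 0: 111111000
Gen 1 (rule 210): 011111100
Gen 2 (rule 30): 110000010
Gen 3 (rule 90): 111000101
Gen 4 (rule 184): 110100010
Gen 5 (rule 210): 010010101
Gen 6 (rule 30): 111110101
Gen 7 (rule 90): 100010000
Gen 8 (rule 184): 010001000
Gen 9 (rule 210): 101010100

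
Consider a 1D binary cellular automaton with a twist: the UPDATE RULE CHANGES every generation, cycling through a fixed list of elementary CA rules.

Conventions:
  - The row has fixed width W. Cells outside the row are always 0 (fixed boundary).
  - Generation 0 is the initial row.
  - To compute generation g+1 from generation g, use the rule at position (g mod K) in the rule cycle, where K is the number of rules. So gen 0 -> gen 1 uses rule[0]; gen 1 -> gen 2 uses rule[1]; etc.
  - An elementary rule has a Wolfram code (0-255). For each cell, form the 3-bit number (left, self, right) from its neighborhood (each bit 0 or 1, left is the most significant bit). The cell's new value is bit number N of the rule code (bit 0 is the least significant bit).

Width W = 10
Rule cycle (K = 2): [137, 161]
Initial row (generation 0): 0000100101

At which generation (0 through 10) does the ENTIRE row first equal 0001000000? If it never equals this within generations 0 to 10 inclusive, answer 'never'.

Answer: 6

Derivation:
Gen 0: 0000100101
Gen 1 (rule 137): 1110000000
Gen 2 (rule 161): 0100111111
Gen 3 (rule 137): 0000111110
Gen 4 (rule 161): 1110011100
Gen 5 (rule 137): 1100011001
Gen 6 (rule 161): 0001000000
Gen 7 (rule 137): 1100011111
Gen 8 (rule 161): 0001001110
Gen 9 (rule 137): 1100001100
Gen 10 (rule 161): 0001100001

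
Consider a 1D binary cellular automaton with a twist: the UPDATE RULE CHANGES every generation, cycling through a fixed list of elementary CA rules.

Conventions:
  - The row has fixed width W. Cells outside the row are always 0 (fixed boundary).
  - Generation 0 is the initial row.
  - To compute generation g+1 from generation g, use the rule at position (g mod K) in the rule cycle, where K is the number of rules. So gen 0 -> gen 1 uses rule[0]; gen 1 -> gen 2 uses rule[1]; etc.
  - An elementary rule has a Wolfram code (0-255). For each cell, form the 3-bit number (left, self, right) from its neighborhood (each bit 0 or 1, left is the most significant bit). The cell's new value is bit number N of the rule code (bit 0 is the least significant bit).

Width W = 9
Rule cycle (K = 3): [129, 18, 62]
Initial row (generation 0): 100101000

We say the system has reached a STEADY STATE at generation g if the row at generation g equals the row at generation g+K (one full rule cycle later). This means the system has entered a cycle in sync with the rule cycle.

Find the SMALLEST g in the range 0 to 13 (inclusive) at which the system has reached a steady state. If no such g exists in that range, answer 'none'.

Answer: none

Derivation:
Gen 0: 100101000
Gen 1 (rule 129): 000000011
Gen 2 (rule 18): 000000100
Gen 3 (rule 62): 000001110
Gen 4 (rule 129): 111100100
Gen 5 (rule 18): 000011010
Gen 6 (rule 62): 000110111
Gen 7 (rule 129): 110000010
Gen 8 (rule 18): 001000101
Gen 9 (rule 62): 011101111
Gen 10 (rule 129): 001000110
Gen 11 (rule 18): 010101001
Gen 12 (rule 62): 111111111
Gen 13 (rule 129): 011111110
Gen 14 (rule 18): 100000001
Gen 15 (rule 62): 110000011
Gen 16 (rule 129): 000111000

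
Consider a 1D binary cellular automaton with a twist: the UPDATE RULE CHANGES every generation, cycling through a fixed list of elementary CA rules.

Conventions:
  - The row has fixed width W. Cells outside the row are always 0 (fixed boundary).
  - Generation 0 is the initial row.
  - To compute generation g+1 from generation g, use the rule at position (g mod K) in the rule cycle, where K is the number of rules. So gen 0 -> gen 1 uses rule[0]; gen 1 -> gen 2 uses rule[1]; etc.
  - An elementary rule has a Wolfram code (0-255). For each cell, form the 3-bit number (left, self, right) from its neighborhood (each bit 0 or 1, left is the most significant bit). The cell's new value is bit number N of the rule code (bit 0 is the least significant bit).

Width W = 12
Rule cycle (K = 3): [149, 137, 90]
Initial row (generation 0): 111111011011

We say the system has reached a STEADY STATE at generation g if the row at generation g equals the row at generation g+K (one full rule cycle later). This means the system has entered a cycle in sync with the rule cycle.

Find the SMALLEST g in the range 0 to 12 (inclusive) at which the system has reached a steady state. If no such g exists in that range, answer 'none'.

Gen 0: 111111011011
Gen 1 (rule 149): 011110000000
Gen 2 (rule 137): 011100111111
Gen 3 (rule 90): 110111100001
Gen 4 (rule 149): 000011011101
Gen 5 (rule 137): 111010011000
Gen 6 (rule 90): 101001111100
Gen 7 (rule 149): 101100111011
Gen 8 (rule 137): 001000110010
Gen 9 (rule 90): 010101111101
Gen 10 (rule 149): 010100111001
Gen 11 (rule 137): 000000110000
Gen 12 (rule 90): 000001111000
Gen 13 (rule 149): 111100110111
Gen 14 (rule 137): 111000100110
Gen 15 (rule 90): 101101011111

Answer: none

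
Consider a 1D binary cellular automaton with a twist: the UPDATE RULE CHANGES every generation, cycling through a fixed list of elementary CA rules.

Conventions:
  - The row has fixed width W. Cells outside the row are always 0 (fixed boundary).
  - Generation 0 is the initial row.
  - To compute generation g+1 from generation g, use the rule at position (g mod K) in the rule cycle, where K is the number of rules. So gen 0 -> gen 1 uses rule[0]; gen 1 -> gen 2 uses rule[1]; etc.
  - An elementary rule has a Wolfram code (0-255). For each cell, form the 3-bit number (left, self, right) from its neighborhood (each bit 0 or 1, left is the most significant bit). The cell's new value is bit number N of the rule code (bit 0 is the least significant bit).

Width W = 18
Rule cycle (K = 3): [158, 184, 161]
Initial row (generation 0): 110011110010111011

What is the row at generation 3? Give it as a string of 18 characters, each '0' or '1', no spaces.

Gen 0: 110011110010111011
Gen 1 (rule 158): 101111101110110010
Gen 2 (rule 184): 011111011101101001
Gen 3 (rule 161): 001110101010010000

Answer: 001110101010010000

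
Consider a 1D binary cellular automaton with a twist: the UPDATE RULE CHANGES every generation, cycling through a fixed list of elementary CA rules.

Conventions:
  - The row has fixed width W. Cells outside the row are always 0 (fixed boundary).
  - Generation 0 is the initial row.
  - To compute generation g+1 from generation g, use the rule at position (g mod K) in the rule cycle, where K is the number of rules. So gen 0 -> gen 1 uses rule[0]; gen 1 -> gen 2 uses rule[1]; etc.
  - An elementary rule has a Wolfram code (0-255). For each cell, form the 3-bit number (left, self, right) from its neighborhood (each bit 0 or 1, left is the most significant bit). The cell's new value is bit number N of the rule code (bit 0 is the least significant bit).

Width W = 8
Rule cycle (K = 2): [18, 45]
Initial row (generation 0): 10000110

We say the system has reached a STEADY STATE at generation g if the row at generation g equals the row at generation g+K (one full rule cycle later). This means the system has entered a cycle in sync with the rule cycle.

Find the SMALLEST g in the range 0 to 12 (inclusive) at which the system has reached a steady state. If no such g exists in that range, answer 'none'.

Answer: 9

Derivation:
Gen 0: 10000110
Gen 1 (rule 18): 01001001
Gen 2 (rule 45): 01001001
Gen 3 (rule 18): 10110110
Gen 4 (rule 45): 11101100
Gen 5 (rule 18): 00000010
Gen 6 (rule 45): 11111010
Gen 7 (rule 18): 00000001
Gen 8 (rule 45): 11111101
Gen 9 (rule 18): 00000000
Gen 10 (rule 45): 11111111
Gen 11 (rule 18): 00000000
Gen 12 (rule 45): 11111111
Gen 13 (rule 18): 00000000
Gen 14 (rule 45): 11111111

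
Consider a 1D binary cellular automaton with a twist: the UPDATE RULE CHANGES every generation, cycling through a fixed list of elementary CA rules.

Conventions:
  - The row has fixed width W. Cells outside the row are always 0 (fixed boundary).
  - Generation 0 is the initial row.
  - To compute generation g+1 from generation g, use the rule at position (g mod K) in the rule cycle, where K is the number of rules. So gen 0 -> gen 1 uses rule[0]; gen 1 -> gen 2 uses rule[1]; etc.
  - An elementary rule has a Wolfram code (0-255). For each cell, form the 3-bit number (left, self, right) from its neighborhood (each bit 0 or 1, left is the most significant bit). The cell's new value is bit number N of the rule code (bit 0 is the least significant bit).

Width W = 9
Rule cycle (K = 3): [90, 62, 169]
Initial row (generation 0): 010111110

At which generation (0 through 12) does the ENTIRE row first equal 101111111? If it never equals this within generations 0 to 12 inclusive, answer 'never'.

Answer: never

Derivation:
Gen 0: 010111110
Gen 1 (rule 90): 100100011
Gen 2 (rule 62): 111110110
Gen 3 (rule 169): 111101100
Gen 4 (rule 90): 100101110
Gen 5 (rule 62): 111111001
Gen 6 (rule 169): 111110000
Gen 7 (rule 90): 100011000
Gen 8 (rule 62): 110110100
Gen 9 (rule 169): 101101001
Gen 10 (rule 90): 001100110
Gen 11 (rule 62): 011011101
Gen 12 (rule 169): 010111010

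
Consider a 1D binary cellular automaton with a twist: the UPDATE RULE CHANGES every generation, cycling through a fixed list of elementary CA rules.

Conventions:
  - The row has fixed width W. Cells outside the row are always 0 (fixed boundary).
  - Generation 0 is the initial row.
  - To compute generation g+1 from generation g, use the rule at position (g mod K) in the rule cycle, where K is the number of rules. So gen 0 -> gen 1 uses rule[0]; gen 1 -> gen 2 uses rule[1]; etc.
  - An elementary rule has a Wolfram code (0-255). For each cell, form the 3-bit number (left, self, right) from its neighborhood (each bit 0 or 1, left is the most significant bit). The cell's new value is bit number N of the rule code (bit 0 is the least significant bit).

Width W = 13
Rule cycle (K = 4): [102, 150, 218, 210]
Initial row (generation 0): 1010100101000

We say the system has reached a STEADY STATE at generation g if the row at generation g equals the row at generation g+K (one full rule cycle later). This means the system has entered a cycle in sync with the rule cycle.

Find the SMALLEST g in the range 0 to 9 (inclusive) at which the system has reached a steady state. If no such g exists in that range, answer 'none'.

Gen 0: 1010100101000
Gen 1 (rule 102): 1111101111000
Gen 2 (rule 150): 0111000110100
Gen 3 (rule 218): 1111101110010
Gen 4 (rule 210): 0111100111101
Gen 5 (rule 102): 1000101000111
Gen 6 (rule 150): 1101101101010
Gen 7 (rule 218): 1101101100001
Gen 8 (rule 210): 0100100110010
Gen 9 (rule 102): 1101101010110
Gen 10 (rule 150): 0000001010001
Gen 11 (rule 218): 0000010001010
Gen 12 (rule 210): 0000101010001
Gen 13 (rule 102): 0001111110011

Answer: none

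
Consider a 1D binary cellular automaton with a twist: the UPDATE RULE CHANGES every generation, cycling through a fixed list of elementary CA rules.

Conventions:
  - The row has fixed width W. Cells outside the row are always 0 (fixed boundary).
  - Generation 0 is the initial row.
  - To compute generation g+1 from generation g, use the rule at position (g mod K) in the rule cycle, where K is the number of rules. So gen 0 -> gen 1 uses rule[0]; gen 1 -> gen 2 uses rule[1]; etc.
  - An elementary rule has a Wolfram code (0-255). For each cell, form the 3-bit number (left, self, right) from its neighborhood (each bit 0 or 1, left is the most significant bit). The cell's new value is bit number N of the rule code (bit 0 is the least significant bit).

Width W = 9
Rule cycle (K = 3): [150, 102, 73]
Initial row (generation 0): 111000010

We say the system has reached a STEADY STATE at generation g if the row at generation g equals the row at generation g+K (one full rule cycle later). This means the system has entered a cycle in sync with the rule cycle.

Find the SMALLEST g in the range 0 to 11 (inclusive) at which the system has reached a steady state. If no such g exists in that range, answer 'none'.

Answer: none

Derivation:
Gen 0: 111000010
Gen 1 (rule 150): 010100111
Gen 2 (rule 102): 111101001
Gen 3 (rule 73): 100100000
Gen 4 (rule 150): 111110000
Gen 5 (rule 102): 000010000
Gen 6 (rule 73): 111000111
Gen 7 (rule 150): 010101010
Gen 8 (rule 102): 111111110
Gen 9 (rule 73): 100000010
Gen 10 (rule 150): 110000111
Gen 11 (rule 102): 010001001
Gen 12 (rule 73): 000100000
Gen 13 (rule 150): 001110000
Gen 14 (rule 102): 010010000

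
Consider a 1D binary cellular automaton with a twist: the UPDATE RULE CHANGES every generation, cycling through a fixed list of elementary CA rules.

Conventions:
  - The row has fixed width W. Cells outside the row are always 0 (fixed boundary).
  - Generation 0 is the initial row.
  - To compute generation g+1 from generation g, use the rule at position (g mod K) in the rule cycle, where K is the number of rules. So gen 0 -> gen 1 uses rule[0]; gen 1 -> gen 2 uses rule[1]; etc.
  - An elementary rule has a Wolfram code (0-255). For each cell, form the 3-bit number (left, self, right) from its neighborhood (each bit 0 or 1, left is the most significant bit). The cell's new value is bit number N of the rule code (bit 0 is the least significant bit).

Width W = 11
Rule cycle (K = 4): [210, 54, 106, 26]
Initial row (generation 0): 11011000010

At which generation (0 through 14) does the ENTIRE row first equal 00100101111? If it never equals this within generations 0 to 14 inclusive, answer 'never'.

Gen 0: 11011000010
Gen 1 (rule 210): 01001100101
Gen 2 (rule 54): 11110011111
Gen 3 (rule 106): 10010110001
Gen 4 (rule 26): 01100101010
Gen 5 (rule 210): 10111000001
Gen 6 (rule 54): 11000100011
Gen 7 (rule 106): 11001000111
Gen 8 (rule 26): 10110101100
Gen 9 (rule 210): 00010000110
Gen 10 (rule 54): 00111001001
Gen 11 (rule 106): 01101010010
Gen 12 (rule 26): 11000001101
Gen 13 (rule 210): 01100010100
Gen 14 (rule 54): 10010111110

Answer: never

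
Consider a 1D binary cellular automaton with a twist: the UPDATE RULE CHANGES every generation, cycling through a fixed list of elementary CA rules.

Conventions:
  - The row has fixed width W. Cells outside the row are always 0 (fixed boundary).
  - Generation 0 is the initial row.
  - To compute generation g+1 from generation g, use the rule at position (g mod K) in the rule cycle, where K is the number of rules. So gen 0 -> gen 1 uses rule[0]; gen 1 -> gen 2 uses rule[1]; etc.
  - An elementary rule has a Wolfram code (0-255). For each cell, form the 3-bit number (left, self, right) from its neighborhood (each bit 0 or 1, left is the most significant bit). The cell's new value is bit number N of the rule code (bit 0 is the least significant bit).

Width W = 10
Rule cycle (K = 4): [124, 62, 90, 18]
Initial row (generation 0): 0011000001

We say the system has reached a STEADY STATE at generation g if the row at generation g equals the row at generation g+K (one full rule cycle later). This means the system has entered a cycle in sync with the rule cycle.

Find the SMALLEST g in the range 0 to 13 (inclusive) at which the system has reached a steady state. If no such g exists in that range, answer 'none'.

Gen 0: 0011000001
Gen 1 (rule 124): 0011100001
Gen 2 (rule 62): 0110010011
Gen 3 (rule 90): 1111101111
Gen 4 (rule 18): 0000000000
Gen 5 (rule 124): 0000000000
Gen 6 (rule 62): 0000000000
Gen 7 (rule 90): 0000000000
Gen 8 (rule 18): 0000000000
Gen 9 (rule 124): 0000000000
Gen 10 (rule 62): 0000000000
Gen 11 (rule 90): 0000000000
Gen 12 (rule 18): 0000000000
Gen 13 (rule 124): 0000000000
Gen 14 (rule 62): 0000000000
Gen 15 (rule 90): 0000000000
Gen 16 (rule 18): 0000000000
Gen 17 (rule 124): 0000000000

Answer: 4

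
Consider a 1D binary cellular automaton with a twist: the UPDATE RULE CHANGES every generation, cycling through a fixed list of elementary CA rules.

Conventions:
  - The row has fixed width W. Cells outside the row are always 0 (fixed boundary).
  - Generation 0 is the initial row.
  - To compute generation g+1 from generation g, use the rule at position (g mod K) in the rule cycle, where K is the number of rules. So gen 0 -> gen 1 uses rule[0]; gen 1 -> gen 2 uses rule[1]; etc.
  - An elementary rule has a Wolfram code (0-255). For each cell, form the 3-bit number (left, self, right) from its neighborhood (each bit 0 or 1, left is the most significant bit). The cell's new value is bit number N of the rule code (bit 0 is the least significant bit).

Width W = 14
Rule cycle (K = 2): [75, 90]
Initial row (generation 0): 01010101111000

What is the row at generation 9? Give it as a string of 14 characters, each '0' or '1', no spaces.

Gen 0: 01010101111000
Gen 1 (rule 75): 10000001001011
Gen 2 (rule 90): 01000010110011
Gen 3 (rule 75): 10011100110111
Gen 4 (rule 90): 01110111110101
Gen 5 (rule 75): 11010100010000
Gen 6 (rule 90): 11000010101000
Gen 7 (rule 75): 11011100000011
Gen 8 (rule 90): 11010110000111
Gen 9 (rule 75): 11000110111101

Answer: 11000110111101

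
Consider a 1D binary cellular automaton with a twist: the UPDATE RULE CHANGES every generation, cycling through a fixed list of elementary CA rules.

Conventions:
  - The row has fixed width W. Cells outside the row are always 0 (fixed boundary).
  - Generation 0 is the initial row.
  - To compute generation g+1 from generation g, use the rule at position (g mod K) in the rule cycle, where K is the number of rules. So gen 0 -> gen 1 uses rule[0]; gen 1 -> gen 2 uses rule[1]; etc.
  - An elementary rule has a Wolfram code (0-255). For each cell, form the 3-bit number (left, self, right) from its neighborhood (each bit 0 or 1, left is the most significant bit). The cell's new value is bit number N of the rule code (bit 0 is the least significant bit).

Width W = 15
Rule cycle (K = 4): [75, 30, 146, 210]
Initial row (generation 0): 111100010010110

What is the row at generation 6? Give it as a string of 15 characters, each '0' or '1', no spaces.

Answer: 011001011111101

Derivation:
Gen 0: 111100010010110
Gen 1 (rule 75): 100101100100110
Gen 2 (rule 30): 111101011111101
Gen 3 (rule 146): 011000001111000
Gen 4 (rule 210): 101100010111100
Gen 5 (rule 75): 001101100100101
Gen 6 (rule 30): 011001011111101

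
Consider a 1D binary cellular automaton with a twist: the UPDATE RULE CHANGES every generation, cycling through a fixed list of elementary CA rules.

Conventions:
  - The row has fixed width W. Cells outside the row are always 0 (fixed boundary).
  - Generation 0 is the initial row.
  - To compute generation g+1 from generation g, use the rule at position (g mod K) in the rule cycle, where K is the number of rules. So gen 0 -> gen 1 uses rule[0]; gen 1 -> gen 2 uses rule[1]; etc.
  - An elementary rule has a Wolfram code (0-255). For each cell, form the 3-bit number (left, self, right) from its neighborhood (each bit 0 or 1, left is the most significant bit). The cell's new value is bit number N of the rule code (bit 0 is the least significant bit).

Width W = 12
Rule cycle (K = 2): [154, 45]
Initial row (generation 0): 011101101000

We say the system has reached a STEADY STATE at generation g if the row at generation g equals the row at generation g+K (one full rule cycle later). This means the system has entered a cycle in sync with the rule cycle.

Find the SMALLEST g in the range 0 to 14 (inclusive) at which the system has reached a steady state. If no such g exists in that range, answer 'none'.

Gen 0: 011101101000
Gen 1 (rule 154): 111001000100
Gen 2 (rule 45): 100001010101
Gen 3 (rule 154): 010010000000
Gen 4 (rule 45): 010010111111
Gen 5 (rule 154): 101100111110
Gen 6 (rule 45): 111000100000
Gen 7 (rule 154): 110101010000
Gen 8 (rule 45): 101111110111
Gen 9 (rule 154): 001111100110
Gen 10 (rule 45): 101000000100
Gen 11 (rule 154): 000100001010
Gen 12 (rule 45): 110101101110
Gen 13 (rule 154): 100001001101
Gen 14 (rule 45): 101101001011
Gen 15 (rule 154): 001000110010
Gen 16 (rule 45): 101010100010

Answer: none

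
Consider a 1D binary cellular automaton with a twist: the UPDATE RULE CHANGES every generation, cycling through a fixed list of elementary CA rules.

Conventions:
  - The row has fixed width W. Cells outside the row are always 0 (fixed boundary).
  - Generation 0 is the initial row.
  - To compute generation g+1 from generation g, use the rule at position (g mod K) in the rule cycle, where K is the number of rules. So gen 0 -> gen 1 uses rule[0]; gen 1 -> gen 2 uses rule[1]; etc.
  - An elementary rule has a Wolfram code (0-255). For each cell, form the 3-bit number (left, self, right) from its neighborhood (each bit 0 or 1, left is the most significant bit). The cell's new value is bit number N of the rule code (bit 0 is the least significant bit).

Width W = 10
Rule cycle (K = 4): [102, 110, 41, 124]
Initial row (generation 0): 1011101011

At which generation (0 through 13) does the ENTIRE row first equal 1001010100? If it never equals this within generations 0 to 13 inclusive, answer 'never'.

Gen 0: 1011101011
Gen 1 (rule 102): 1100111101
Gen 2 (rule 110): 1101100111
Gen 3 (rule 41): 1011000100
Gen 4 (rule 124): 1111100110
Gen 5 (rule 102): 0000101010
Gen 6 (rule 110): 0001111110
Gen 7 (rule 41): 1101000000
Gen 8 (rule 124): 1111100000
Gen 9 (rule 102): 0000100000
Gen 10 (rule 110): 0001100000
Gen 11 (rule 41): 1101001111
Gen 12 (rule 124): 1111101001
Gen 13 (rule 102): 0000111011

Answer: never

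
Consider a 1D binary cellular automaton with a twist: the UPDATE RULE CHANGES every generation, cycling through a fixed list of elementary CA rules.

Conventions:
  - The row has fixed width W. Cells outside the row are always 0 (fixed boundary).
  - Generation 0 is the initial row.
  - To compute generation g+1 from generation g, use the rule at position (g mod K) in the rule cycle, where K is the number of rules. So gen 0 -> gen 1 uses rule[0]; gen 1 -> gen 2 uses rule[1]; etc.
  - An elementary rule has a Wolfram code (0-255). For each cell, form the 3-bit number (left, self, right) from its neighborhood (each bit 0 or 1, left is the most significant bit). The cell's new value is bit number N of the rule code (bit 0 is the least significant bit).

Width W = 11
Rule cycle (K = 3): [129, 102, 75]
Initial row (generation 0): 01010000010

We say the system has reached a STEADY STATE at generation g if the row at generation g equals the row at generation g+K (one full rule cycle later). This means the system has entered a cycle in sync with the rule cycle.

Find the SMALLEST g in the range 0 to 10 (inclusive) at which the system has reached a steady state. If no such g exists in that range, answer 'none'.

Answer: none

Derivation:
Gen 0: 01010000010
Gen 1 (rule 129): 00000111000
Gen 2 (rule 102): 00001001000
Gen 3 (rule 75): 11110010011
Gen 4 (rule 129): 01100000000
Gen 5 (rule 102): 10100000000
Gen 6 (rule 75): 00001111111
Gen 7 (rule 129): 11100111110
Gen 8 (rule 102): 00101000010
Gen 9 (rule 75): 11000011100
Gen 10 (rule 129): 00011001001
Gen 11 (rule 102): 00101011011
Gen 12 (rule 75): 11000011011
Gen 13 (rule 129): 00011000000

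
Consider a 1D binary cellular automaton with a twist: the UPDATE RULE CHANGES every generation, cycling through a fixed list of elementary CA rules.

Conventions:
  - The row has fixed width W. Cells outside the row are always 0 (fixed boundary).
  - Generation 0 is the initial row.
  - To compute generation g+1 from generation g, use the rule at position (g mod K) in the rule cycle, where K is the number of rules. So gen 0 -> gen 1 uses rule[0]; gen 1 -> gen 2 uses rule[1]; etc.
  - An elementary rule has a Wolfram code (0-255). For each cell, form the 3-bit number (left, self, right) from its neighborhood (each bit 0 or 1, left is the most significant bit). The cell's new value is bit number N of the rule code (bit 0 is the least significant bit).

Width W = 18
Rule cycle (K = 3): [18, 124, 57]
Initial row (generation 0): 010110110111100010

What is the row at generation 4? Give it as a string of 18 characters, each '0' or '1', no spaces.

Gen 0: 010110110111100010
Gen 1 (rule 18): 100000000000010101
Gen 2 (rule 124): 110000000000011111
Gen 3 (rule 57): 101111111111010000
Gen 4 (rule 18): 000000000000001000

Answer: 000000000000001000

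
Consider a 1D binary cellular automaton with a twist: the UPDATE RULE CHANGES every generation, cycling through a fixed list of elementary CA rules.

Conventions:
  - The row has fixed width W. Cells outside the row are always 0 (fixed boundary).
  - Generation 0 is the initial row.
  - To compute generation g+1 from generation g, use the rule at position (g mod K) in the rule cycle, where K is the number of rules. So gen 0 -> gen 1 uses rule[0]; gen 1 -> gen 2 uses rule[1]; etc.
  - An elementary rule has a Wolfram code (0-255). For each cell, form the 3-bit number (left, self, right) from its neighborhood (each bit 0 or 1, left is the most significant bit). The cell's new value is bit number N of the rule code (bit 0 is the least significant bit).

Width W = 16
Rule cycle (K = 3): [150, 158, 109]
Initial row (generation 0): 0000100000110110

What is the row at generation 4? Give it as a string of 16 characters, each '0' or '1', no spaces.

Gen 0: 0000100000110110
Gen 1 (rule 150): 0001110001000001
Gen 2 (rule 158): 0011101011100011
Gen 3 (rule 109): 1010111110101011
Gen 4 (rule 150): 1010011100101000

Answer: 1010011100101000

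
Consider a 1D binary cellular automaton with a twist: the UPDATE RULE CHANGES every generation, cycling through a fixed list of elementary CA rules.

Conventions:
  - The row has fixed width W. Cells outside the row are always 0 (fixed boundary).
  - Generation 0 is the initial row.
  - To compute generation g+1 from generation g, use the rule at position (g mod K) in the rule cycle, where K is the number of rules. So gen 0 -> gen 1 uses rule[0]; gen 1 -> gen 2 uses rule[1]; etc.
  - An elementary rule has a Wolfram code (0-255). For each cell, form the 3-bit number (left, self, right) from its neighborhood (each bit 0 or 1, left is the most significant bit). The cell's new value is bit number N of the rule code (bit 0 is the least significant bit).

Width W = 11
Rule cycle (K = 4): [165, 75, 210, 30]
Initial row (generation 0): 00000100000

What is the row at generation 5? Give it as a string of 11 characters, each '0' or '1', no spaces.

Gen 0: 00000100000
Gen 1 (rule 165): 11110101111
Gen 2 (rule 75): 10010001001
Gen 3 (rule 210): 01101010110
Gen 4 (rule 30): 11001010101
Gen 5 (rule 165): 00001111111

Answer: 00001111111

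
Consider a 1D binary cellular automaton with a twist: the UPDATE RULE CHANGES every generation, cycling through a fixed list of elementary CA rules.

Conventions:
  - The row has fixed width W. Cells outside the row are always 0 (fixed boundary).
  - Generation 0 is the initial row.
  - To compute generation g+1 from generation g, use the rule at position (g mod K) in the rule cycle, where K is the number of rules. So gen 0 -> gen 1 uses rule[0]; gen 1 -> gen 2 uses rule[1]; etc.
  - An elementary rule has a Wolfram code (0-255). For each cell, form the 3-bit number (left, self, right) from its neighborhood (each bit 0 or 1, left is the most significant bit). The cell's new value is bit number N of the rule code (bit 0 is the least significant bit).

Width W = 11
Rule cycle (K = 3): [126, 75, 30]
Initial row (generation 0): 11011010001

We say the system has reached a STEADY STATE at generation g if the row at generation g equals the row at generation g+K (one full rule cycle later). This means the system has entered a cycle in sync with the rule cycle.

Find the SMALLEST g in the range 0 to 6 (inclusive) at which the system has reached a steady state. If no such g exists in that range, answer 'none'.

Gen 0: 11011010001
Gen 1 (rule 126): 11111111011
Gen 2 (rule 75): 10000001011
Gen 3 (rule 30): 11000011010
Gen 4 (rule 126): 11100111111
Gen 5 (rule 75): 10101100001
Gen 6 (rule 30): 10101010011
Gen 7 (rule 126): 11111111111
Gen 8 (rule 75): 10000000001
Gen 9 (rule 30): 11000000011

Answer: none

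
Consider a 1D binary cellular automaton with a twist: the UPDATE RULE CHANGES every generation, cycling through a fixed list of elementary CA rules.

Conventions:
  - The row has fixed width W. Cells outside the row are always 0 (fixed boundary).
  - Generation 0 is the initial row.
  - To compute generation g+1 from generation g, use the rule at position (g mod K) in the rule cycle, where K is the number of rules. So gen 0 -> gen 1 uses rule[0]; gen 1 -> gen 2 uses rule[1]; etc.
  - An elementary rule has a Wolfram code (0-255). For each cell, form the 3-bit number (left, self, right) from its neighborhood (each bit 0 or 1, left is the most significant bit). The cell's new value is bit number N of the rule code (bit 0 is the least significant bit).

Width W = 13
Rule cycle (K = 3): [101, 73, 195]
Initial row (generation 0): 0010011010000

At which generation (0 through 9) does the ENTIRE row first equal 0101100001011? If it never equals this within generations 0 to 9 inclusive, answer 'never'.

Gen 0: 0010011010000
Gen 1 (rule 101): 1010001110111
Gen 2 (rule 73): 0000101010101
Gen 3 (rule 195): 1111000000000
Gen 4 (rule 101): 0001011111111
Gen 5 (rule 73): 1100010000001
Gen 6 (rule 195): 0101100111110
Gen 7 (rule 101): 0110100000010
Gen 8 (rule 73): 0110001111000
Gen 9 (rule 195): 1010110111011

Answer: never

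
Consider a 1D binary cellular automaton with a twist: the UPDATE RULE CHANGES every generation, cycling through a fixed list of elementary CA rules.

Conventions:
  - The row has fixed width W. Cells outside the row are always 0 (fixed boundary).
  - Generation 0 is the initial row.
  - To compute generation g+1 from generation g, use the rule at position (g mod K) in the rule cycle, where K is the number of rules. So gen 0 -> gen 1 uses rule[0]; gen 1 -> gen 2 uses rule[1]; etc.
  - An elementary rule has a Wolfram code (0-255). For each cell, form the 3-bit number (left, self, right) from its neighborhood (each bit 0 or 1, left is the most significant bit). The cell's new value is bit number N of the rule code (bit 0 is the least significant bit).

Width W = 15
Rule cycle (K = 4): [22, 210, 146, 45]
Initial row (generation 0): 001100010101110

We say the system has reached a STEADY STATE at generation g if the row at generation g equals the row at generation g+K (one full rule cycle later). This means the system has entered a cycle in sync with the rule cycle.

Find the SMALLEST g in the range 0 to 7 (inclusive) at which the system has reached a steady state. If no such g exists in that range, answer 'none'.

Answer: 5

Derivation:
Gen 0: 001100010101110
Gen 1 (rule 22): 010010110100001
Gen 2 (rule 210): 101100010010010
Gen 3 (rule 146): 000010101101101
Gen 4 (rule 45): 111011111011011
Gen 5 (rule 22): 000000000000000
Gen 6 (rule 210): 000000000000000
Gen 7 (rule 146): 000000000000000
Gen 8 (rule 45): 111111111111111
Gen 9 (rule 22): 000000000000000
Gen 10 (rule 210): 000000000000000
Gen 11 (rule 146): 000000000000000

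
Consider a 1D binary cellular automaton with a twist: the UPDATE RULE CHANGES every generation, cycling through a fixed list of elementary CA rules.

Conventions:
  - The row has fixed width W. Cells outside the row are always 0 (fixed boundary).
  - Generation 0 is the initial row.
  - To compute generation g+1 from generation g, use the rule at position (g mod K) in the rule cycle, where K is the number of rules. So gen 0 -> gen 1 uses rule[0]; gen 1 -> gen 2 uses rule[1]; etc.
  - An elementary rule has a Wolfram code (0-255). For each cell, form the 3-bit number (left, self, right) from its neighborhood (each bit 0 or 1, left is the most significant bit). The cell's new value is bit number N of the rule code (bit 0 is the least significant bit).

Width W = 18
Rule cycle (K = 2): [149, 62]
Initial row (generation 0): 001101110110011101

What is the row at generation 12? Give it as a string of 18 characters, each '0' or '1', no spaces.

Gen 0: 001101110110011101
Gen 1 (rule 149): 100000100001001001
Gen 2 (rule 62): 110001110011111111
Gen 3 (rule 149): 001100101001111110
Gen 4 (rule 62): 011011111111000001
Gen 5 (rule 149): 000001111110111101
Gen 6 (rule 62): 000011000001100011
Gen 7 (rule 149): 111000111100011000
Gen 8 (rule 62): 100101100010110100
Gen 9 (rule 149): 110100011010000111
Gen 10 (rule 62): 101110110111001100
Gen 11 (rule 149): 100100000010100011
Gen 12 (rule 62): 111110000111110110

Answer: 111110000111110110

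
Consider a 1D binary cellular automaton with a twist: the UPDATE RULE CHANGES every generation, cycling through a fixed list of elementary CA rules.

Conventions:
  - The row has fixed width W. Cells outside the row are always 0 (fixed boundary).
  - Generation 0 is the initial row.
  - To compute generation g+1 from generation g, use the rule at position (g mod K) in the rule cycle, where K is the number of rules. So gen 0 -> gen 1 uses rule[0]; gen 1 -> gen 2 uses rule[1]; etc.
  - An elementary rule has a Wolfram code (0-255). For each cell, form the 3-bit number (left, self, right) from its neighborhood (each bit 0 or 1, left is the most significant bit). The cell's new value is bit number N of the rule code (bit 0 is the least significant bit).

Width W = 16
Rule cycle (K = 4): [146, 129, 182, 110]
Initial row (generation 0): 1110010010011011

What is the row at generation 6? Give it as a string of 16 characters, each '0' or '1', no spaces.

Gen 0: 1110010010011011
Gen 1 (rule 146): 0101101101100000
Gen 2 (rule 129): 0000000000001111
Gen 3 (rule 182): 0000000000010110
Gen 4 (rule 110): 0000000000111110
Gen 5 (rule 146): 0000000001011101
Gen 6 (rule 129): 1111111100001000

Answer: 1111111100001000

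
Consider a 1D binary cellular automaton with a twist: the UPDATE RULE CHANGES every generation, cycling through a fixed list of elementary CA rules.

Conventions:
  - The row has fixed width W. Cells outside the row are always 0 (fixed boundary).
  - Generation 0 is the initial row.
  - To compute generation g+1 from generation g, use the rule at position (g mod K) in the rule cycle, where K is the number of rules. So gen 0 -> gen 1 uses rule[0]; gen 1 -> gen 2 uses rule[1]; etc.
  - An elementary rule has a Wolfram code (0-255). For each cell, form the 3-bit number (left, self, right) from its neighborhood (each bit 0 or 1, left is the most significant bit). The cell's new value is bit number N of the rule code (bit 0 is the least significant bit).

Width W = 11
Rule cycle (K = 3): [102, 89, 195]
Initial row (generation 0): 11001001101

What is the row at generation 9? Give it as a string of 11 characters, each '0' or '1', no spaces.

Gen 0: 11001001101
Gen 1 (rule 102): 01011010111
Gen 2 (rule 89): 00011000101
Gen 3 (rule 195): 11101011000
Gen 4 (rule 102): 00111101000
Gen 5 (rule 89): 10100100111
Gen 6 (rule 195): 00001001011
Gen 7 (rule 102): 00011011101
Gen 8 (rule 89): 11011010100
Gen 9 (rule 195): 01001000001

Answer: 01001000001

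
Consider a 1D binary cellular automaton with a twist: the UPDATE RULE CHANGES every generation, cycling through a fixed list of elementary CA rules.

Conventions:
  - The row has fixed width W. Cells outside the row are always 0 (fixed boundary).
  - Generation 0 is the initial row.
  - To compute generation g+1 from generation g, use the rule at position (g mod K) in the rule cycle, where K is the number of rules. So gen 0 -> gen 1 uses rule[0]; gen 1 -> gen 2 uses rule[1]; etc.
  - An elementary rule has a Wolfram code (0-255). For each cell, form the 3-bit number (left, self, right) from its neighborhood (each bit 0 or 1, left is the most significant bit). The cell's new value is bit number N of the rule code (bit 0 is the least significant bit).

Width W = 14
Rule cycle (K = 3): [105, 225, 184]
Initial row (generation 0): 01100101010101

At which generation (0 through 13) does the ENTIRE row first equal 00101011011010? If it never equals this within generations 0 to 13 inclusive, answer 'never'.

Answer: 12

Derivation:
Gen 0: 01100101010101
Gen 1 (rule 105): 01100010101010
Gen 2 (rule 225): 00101001010100
Gen 3 (rule 184): 00010100101010
Gen 4 (rule 105): 11001000010100
Gen 5 (rule 225): 01000011001001
Gen 6 (rule 184): 00100010100100
Gen 7 (rule 105): 10001001000001
Gen 8 (rule 225): 00100000011100
Gen 9 (rule 184): 00010000011010
Gen 10 (rule 105): 11000111011100
Gen 11 (rule 225): 01010011101101
Gen 12 (rule 184): 00101011011010
Gen 13 (rule 105): 10010111111100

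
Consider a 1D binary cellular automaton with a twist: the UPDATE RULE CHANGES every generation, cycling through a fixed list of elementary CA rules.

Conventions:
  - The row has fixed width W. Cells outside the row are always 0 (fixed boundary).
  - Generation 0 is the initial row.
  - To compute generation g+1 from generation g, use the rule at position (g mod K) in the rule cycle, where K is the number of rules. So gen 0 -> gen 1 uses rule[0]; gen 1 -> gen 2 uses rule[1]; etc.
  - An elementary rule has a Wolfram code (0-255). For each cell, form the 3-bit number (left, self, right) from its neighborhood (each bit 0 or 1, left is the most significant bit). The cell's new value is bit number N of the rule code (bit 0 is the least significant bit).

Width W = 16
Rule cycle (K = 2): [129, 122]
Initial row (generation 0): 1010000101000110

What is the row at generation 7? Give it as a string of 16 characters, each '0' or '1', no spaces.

Answer: 0001100000000000

Derivation:
Gen 0: 1010000101000110
Gen 1 (rule 129): 0000110000010000
Gen 2 (rule 122): 0001111000101000
Gen 3 (rule 129): 1100110010000011
Gen 4 (rule 122): 1111111101000111
Gen 5 (rule 129): 0111111000010010
Gen 6 (rule 122): 1100001100101101
Gen 7 (rule 129): 0001100000000000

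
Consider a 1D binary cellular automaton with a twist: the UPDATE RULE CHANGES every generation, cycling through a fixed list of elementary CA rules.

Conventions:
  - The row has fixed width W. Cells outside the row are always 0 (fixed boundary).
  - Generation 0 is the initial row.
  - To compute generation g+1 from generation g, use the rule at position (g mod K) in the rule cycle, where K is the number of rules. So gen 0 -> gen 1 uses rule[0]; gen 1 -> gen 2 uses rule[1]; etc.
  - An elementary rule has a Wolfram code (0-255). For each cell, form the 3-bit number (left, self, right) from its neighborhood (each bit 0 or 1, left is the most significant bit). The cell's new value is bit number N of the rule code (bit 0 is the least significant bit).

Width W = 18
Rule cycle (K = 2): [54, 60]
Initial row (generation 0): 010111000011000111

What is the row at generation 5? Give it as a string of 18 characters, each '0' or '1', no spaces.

Gen 0: 010111000011000111
Gen 1 (rule 54): 111000100100101000
Gen 2 (rule 60): 100100110110111100
Gen 3 (rule 54): 111111001001000010
Gen 4 (rule 60): 100000101101100011
Gen 5 (rule 54): 110001110010010100

Answer: 110001110010010100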